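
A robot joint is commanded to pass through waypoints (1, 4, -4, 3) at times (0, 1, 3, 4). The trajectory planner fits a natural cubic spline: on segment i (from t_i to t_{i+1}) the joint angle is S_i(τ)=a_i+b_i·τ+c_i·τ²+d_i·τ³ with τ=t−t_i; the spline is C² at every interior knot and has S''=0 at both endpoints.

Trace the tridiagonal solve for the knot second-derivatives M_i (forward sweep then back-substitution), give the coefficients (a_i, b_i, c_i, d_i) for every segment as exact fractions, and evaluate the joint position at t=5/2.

Δ: Δ0=3, Δ1=-4, Δ2=7
row 1: diag=6, rhs=-42; c'=1/3, d'=-7
row 2: denom=6−2·1/3=16/3; d'=(66−2·-7)/(16/3)=15
back: M2=15
back: M1=-7−1/3·15=-12
M: M0=0, M1=-12, M2=15, M3=0
seg 0: a=1, c=M0/2=0, d=(M1−M0)/(6·1)=-2, b=Δ0−h0·(2M0+M1)/6=5
seg 1: a=4, c=M1/2=-6, d=(M2−M1)/(6·2)=9/4, b=Δ1−h1·(2M1+M2)/6=-1
seg 2: a=-4, c=M2/2=15/2, d=(M3−M2)/(6·1)=-5/2, b=Δ2−h2·(2M2+M3)/6=2
t_q=5/2 → seg 1, τ=3/2; S=4+-1·τ+-6·τ²+9/4·τ³=-109/32

  seg 0: a=1 b=5 c=0 d=-2
  seg 1: a=4 b=-1 c=-6 d=9/4
  seg 2: a=-4 b=2 c=15/2 d=-5/2
S(5/2) = -109/32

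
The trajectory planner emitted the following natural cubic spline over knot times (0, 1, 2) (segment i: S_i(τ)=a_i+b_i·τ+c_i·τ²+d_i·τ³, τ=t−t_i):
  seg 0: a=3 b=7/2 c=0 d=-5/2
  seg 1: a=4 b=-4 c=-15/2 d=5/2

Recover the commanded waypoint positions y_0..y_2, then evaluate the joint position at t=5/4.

y_0 = S_0(0) = a_0 = 3
y_1 = S_1(0) = a_1 = 4
y_2 = S_1(1) = -5
t_q=5/4 is in segment 1 (τ=1/4); S_1(τ)=329/128

y_0=3 y_1=4 y_2=-5
S(5/4) = 329/128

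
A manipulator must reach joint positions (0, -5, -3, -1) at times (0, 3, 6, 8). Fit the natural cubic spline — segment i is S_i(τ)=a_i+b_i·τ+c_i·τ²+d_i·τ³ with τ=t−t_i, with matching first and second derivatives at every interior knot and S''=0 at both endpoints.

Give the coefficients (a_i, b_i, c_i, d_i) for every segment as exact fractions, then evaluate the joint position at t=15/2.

Δ: Δ0=-5/3, Δ1=2/3, Δ2=1
row 1: diag=12, rhs=14; c'=1/4, d'=7/6
row 2: denom=10−3·1/4=37/4; d'=(2−3·7/6)/(37/4)=-6/37
back: M2=-6/37
back: M1=7/6−1/4·-6/37=134/111
M: M0=0, M1=134/111, M2=-6/37, M3=0
seg 0: a=0, c=M0/2=0, d=(M1−M0)/(6·3)=67/999, b=Δ0−h0·(2M0+M1)/6=-84/37
seg 1: a=-5, c=M1/2=67/111, d=(M2−M1)/(6·3)=-76/999, b=Δ1−h1·(2M1+M2)/6=-17/37
seg 2: a=-3, c=M2/2=-3/37, d=(M3−M2)/(6·2)=1/74, b=Δ2−h2·(2M2+M3)/6=41/37
t_q=15/2 → seg 2, τ=3/2; S=-3+41/37·τ+-3/37·τ²+1/74·τ³=-873/592

  seg 0: a=0 b=-84/37 c=0 d=67/999
  seg 1: a=-5 b=-17/37 c=67/111 d=-76/999
  seg 2: a=-3 b=41/37 c=-3/37 d=1/74
S(15/2) = -873/592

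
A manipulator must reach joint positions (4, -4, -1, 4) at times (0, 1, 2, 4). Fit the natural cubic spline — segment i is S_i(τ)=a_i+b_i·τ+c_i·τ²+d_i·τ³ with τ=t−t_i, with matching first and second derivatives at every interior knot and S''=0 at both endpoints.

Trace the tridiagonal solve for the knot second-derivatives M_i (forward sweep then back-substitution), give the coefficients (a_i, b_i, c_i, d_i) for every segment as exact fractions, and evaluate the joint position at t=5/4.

Δ: Δ0=-8, Δ1=3, Δ2=5/2
row 1: diag=4, rhs=66; c'=1/4, d'=33/2
row 2: denom=6−1·1/4=23/4; d'=(-3−1·33/2)/(23/4)=-78/23
back: M2=-78/23
back: M1=33/2−1/4·-78/23=399/23
M: M0=0, M1=399/23, M2=-78/23, M3=0
seg 0: a=4, c=M0/2=0, d=(M1−M0)/(6·1)=133/46, b=Δ0−h0·(2M0+M1)/6=-501/46
seg 1: a=-4, c=M1/2=399/46, d=(M2−M1)/(6·1)=-159/46, b=Δ1−h1·(2M1+M2)/6=-51/23
seg 2: a=-1, c=M2/2=-39/23, d=(M3−M2)/(6·2)=13/46, b=Δ2−h2·(2M2+M3)/6=219/46
t_q=5/4 → seg 1, τ=1/4; S=-4+-51/23·τ+399/46·τ²+-159/46·τ³=-11971/2944

  seg 0: a=4 b=-501/46 c=0 d=133/46
  seg 1: a=-4 b=-51/23 c=399/46 d=-159/46
  seg 2: a=-1 b=219/46 c=-39/23 d=13/46
S(5/4) = -11971/2944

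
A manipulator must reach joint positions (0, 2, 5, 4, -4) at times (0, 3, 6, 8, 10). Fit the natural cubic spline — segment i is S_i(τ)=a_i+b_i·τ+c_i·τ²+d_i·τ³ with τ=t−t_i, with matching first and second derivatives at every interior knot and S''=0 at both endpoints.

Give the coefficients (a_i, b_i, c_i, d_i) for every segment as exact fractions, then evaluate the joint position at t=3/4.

Δ: Δ0=2/3, Δ1=1, Δ2=-1/2, Δ3=-4
row 1: diag=12, rhs=2; c'=1/4, d'=1/6
row 2: denom=10−3·1/4=37/4; d'=(-9−3·1/6)/(37/4)=-38/37
row 3: denom=8−2·8/37=280/37; d'=(-21−2·-38/37)/(280/37)=-701/280
back: M3=-701/280
back: M2=-38/37−8/37·-701/280=-17/35
back: M1=1/6−1/4·-17/35=121/420
M: M0=0, M1=121/420, M2=-17/35, M3=-701/280, M4=0
seg 0: a=0, c=M0/2=0, d=(M1−M0)/(6·3)=121/7560, b=Δ0−h0·(2M0+M1)/6=439/840
seg 1: a=2, c=M1/2=121/840, d=(M2−M1)/(6·3)=-65/1512, b=Δ1−h1·(2M1+M2)/6=401/420
seg 2: a=5, c=M2/2=-17/70, d=(M3−M2)/(6·2)=-113/672, b=Δ2−h2·(2M2+M3)/6=79/120
seg 3: a=4, c=M3/2=-701/560, d=(M4−M3)/(6·2)=701/3360, b=Δ3−h3·(2M3+M4)/6=-979/420
t_q=3/4 → seg 0, τ=3/4; S=0+439/840·τ+0·τ²+121/7560·τ³=1429/3584

  seg 0: a=0 b=439/840 c=0 d=121/7560
  seg 1: a=2 b=401/420 c=121/840 d=-65/1512
  seg 2: a=5 b=79/120 c=-17/70 d=-113/672
  seg 3: a=4 b=-979/420 c=-701/560 d=701/3360
S(3/4) = 1429/3584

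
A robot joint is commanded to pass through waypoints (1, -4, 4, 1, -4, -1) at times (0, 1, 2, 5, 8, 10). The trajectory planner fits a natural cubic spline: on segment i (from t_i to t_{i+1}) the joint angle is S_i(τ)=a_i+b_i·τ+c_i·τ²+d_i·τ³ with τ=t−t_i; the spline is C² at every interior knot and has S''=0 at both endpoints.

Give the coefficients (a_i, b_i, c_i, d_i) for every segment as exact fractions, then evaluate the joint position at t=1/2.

Δ: Δ0=-5, Δ1=8, Δ2=-1, Δ3=-5/3, Δ4=3/2
row 1: diag=4, rhs=78; c'=1/4, d'=39/2
row 2: denom=8−1·1/4=31/4; d'=(-54−1·39/2)/(31/4)=-294/31
row 3: denom=12−3·12/31=336/31; d'=(-4−3·-294/31)/(336/31)=379/168
row 4: denom=10−3·31/112=1027/112; d'=(19−3·379/168)/(1027/112)=1370/1027
back: M4=1370/1027
back: M3=379/168−31/112·1370/1027=5813/3081
back: M2=-294/31−12/31·5813/3081=-10490/1027
back: M1=39/2−1/4·-10490/1027=22649/1027
M: M0=0, M1=22649/1027, M2=-10490/1027, M3=5813/3081, M4=1370/1027, M5=0
seg 0: a=1, c=M0/2=0, d=(M1−M0)/(6·1)=22649/6162, b=Δ0−h0·(2M0+M1)/6=-53459/6162
seg 1: a=-4, c=M1/2=22649/2054, d=(M2−M1)/(6·1)=-33139/6162, b=Δ1−h1·(2M1+M2)/6=7244/3081
seg 2: a=4, c=M2/2=-5245/1027, d=(M3−M2)/(6·3)=37283/55458, b=Δ2−h2·(2M2+M3)/6=50965/6162
seg 3: a=1, c=M3/2=5813/6162, d=(M4−M3)/(6·3)=-131/4266, b=Δ3−h3·(2M3+M4)/6=-13003/3081
seg 4: a=-4, c=M4/2=685/1027, d=(M5−M4)/(6·2)=-685/6162, b=Δ4−h4·(2M4+M5)/6=3763/6162
t_q=1/2 → seg 0, τ=1/2; S=1+-53459/6162·τ+0·τ²+22649/6162·τ³=-47297/16432

  seg 0: a=1 b=-53459/6162 c=0 d=22649/6162
  seg 1: a=-4 b=7244/3081 c=22649/2054 d=-33139/6162
  seg 2: a=4 b=50965/6162 c=-5245/1027 d=37283/55458
  seg 3: a=1 b=-13003/3081 c=5813/6162 d=-131/4266
  seg 4: a=-4 b=3763/6162 c=685/1027 d=-685/6162
S(1/2) = -47297/16432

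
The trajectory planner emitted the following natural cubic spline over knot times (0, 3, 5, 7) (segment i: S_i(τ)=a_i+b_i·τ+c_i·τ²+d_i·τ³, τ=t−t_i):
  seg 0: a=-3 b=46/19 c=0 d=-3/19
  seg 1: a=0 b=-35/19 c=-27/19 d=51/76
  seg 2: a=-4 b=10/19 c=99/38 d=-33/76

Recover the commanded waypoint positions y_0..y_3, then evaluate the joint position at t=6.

y_0=-3 y_1=0 y_2=-4 y_3=4
S(6) = -99/76

y_0 = S_0(0) = a_0 = -3
y_1 = S_1(0) = a_1 = 0
y_2 = S_2(0) = a_2 = -4
y_3 = S_2(2) = 4
t_q=6 is in segment 2 (τ=1); S_2(τ)=-99/76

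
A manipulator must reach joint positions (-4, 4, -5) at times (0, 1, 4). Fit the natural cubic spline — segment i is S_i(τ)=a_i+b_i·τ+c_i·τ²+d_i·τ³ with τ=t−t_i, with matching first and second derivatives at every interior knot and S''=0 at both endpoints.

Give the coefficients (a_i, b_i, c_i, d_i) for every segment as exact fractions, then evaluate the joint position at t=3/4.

  seg 0: a=-4 b=75/8 c=0 d=-11/8
  seg 1: a=4 b=21/4 c=-33/8 d=11/24
S(3/4) = 1255/512

Δ: Δ0=8, Δ1=-3
row 1: diag=8, rhs=-66; c'=3/8, d'=-33/4
back: M1=-33/4
M: M0=0, M1=-33/4, M2=0
seg 0: a=-4, c=M0/2=0, d=(M1−M0)/(6·1)=-11/8, b=Δ0−h0·(2M0+M1)/6=75/8
seg 1: a=4, c=M1/2=-33/8, d=(M2−M1)/(6·3)=11/24, b=Δ1−h1·(2M1+M2)/6=21/4
t_q=3/4 → seg 0, τ=3/4; S=-4+75/8·τ+0·τ²+-11/8·τ³=1255/512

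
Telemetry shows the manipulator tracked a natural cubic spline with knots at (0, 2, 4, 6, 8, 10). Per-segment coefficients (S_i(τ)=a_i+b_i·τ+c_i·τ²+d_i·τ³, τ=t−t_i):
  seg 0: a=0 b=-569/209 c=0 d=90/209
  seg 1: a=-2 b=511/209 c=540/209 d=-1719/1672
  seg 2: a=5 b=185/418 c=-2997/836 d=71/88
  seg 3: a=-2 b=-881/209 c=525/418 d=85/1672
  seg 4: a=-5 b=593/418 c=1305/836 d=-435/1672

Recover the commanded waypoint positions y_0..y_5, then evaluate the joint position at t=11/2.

y_0 = S_0(0) = a_0 = 0
y_1 = S_1(0) = a_1 = -2
y_2 = S_2(0) = a_2 = 5
y_3 = S_3(0) = a_3 = -2
y_4 = S_4(0) = a_4 = -5
y_5 = S_4(2) = 2
t_q=11/2 is in segment 2 (τ=3/2); S_2(τ)=4291/13376

y_0=0 y_1=-2 y_2=5 y_3=-2 y_4=-5 y_5=2
S(11/2) = 4291/13376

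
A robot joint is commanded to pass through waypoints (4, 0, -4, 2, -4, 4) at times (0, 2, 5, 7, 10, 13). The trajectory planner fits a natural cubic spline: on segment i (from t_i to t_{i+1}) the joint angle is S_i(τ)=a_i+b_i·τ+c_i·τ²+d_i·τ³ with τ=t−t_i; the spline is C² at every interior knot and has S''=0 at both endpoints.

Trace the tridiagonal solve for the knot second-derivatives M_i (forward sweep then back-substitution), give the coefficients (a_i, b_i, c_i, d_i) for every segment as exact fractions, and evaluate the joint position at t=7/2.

Δ: Δ0=-2, Δ1=-4/3, Δ2=3, Δ3=-2, Δ4=8/3
row 1: diag=10, rhs=4; c'=3/10, d'=2/5
row 2: denom=10−3·3/10=91/10; d'=(26−3·2/5)/(91/10)=248/91
row 3: denom=10−2·20/91=870/91; d'=(-30−2·248/91)/(870/91)=-1613/435
row 4: denom=12−3·91/290=3207/290; d'=(28−3·-1613/435)/(3207/290)=3782/1069
back: M4=3782/1069
back: M3=-1613/435−91/290·3782/1069=-15452/3207
back: M2=248/91−20/91·-15452/3207=12136/3207
back: M1=2/5−3/10·12136/3207=-786/1069
M: M0=0, M1=-786/1069, M2=12136/3207, M3=-15452/3207, M4=3782/1069, M5=0
seg 0: a=4, c=M0/2=0, d=(M1−M0)/(6·2)=-131/2138, b=Δ0−h0·(2M0+M1)/6=-1876/1069
seg 1: a=0, c=M1/2=-393/1069, d=(M2−M1)/(6·3)=7247/28863, b=Δ1−h1·(2M1+M2)/6=-2662/1069
seg 2: a=-4, c=M2/2=6068/3207, d=(M3−M2)/(6·2)=-2299/3207, b=Δ2−h2·(2M2+M3)/6=2227/1069
seg 3: a=2, c=M3/2=-7726/3207, d=(M4−M3)/(6·3)=13399/28863, b=Δ3−h3·(2M3+M4)/6=3365/3207
seg 4: a=-4, c=M4/2=1891/1069, d=(M5−M4)/(6·3)=-1891/9621, b=Δ4−h4·(2M4+M5)/6=-2794/3207
t_q=7/2 → seg 1, τ=3/2; S=0+-2662/1069·τ+-393/1069·τ²+7247/28863·τ³=-31771/8552

  seg 0: a=4 b=-1876/1069 c=0 d=-131/2138
  seg 1: a=0 b=-2662/1069 c=-393/1069 d=7247/28863
  seg 2: a=-4 b=2227/1069 c=6068/3207 d=-2299/3207
  seg 3: a=2 b=3365/3207 c=-7726/3207 d=13399/28863
  seg 4: a=-4 b=-2794/3207 c=1891/1069 d=-1891/9621
S(7/2) = -31771/8552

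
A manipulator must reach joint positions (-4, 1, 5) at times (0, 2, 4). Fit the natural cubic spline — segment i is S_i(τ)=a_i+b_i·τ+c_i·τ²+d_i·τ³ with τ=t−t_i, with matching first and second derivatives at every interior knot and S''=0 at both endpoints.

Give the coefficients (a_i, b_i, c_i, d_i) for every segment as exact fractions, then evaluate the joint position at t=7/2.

  seg 0: a=-4 b=21/8 c=0 d=-1/32
  seg 1: a=1 b=9/4 c=-3/16 d=1/32
S(7/2) = 1039/256

Δ: Δ0=5/2, Δ1=2
row 1: diag=8, rhs=-3; c'=1/4, d'=-3/8
back: M1=-3/8
M: M0=0, M1=-3/8, M2=0
seg 0: a=-4, c=M0/2=0, d=(M1−M0)/(6·2)=-1/32, b=Δ0−h0·(2M0+M1)/6=21/8
seg 1: a=1, c=M1/2=-3/16, d=(M2−M1)/(6·2)=1/32, b=Δ1−h1·(2M1+M2)/6=9/4
t_q=7/2 → seg 1, τ=3/2; S=1+9/4·τ+-3/16·τ²+1/32·τ³=1039/256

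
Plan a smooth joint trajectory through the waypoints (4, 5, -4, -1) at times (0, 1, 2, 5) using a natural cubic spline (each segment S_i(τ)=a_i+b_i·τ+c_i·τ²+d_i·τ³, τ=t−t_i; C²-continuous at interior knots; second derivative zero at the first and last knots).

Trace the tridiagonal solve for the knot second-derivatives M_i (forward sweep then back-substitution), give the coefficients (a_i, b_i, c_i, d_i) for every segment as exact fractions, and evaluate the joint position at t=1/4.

Δ: Δ0=1, Δ1=-9, Δ2=1
row 1: diag=4, rhs=-60; c'=1/4, d'=-15
row 2: denom=8−1·1/4=31/4; d'=(60−1·-15)/(31/4)=300/31
back: M2=300/31
back: M1=-15−1/4·300/31=-540/31
M: M0=0, M1=-540/31, M2=300/31, M3=0
seg 0: a=4, c=M0/2=0, d=(M1−M0)/(6·1)=-90/31, b=Δ0−h0·(2M0+M1)/6=121/31
seg 1: a=5, c=M1/2=-270/31, d=(M2−M1)/(6·1)=140/31, b=Δ1−h1·(2M1+M2)/6=-149/31
seg 2: a=-4, c=M2/2=150/31, d=(M3−M2)/(6·3)=-50/93, b=Δ2−h2·(2M2+M3)/6=-269/31
t_q=1/4 → seg 0, τ=1/4; S=4+121/31·τ+0·τ²+-90/31·τ³=4891/992

  seg 0: a=4 b=121/31 c=0 d=-90/31
  seg 1: a=5 b=-149/31 c=-270/31 d=140/31
  seg 2: a=-4 b=-269/31 c=150/31 d=-50/93
S(1/4) = 4891/992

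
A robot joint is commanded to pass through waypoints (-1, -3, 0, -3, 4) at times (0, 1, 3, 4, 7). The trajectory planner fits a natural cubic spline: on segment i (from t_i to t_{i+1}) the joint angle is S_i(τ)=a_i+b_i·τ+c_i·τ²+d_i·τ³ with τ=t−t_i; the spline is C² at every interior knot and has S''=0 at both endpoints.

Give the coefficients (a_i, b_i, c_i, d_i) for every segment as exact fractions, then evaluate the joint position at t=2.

Δ: Δ0=-2, Δ1=3/2, Δ2=-3, Δ3=7/3
row 1: diag=6, rhs=21; c'=1/3, d'=7/2
row 2: denom=6−2·1/3=16/3; d'=(-27−2·7/2)/(16/3)=-51/8
row 3: denom=8−1·3/16=125/16; d'=(32−1·-51/8)/(125/16)=614/125
back: M3=614/125
back: M2=-51/8−3/16·614/125=-912/125
back: M1=7/2−1/3·-912/125=1483/250
M: M0=0, M1=1483/250, M2=-912/125, M3=614/125, M4=0
seg 0: a=-1, c=M0/2=0, d=(M1−M0)/(6·1)=1483/1500, b=Δ0−h0·(2M0+M1)/6=-4483/1500
seg 1: a=-3, c=M1/2=1483/500, d=(M2−M1)/(6·2)=-3307/3000, b=Δ1−h1·(2M1+M2)/6=-17/750
seg 2: a=0, c=M2/2=-456/125, d=(M3−M2)/(6·1)=763/375, b=Δ2−h2·(2M2+M3)/6=-104/75
seg 3: a=-3, c=M3/2=307/125, d=(M4−M3)/(6·3)=-307/1125, b=Δ3−h3·(2M3+M4)/6=-967/375
t_q=2 → seg 1, τ=1; S=-3+-17/750·τ+1483/500·τ²+-3307/3000·τ³=-1159/1000

  seg 0: a=-1 b=-4483/1500 c=0 d=1483/1500
  seg 1: a=-3 b=-17/750 c=1483/500 d=-3307/3000
  seg 2: a=0 b=-104/75 c=-456/125 d=763/375
  seg 3: a=-3 b=-967/375 c=307/125 d=-307/1125
S(2) = -1159/1000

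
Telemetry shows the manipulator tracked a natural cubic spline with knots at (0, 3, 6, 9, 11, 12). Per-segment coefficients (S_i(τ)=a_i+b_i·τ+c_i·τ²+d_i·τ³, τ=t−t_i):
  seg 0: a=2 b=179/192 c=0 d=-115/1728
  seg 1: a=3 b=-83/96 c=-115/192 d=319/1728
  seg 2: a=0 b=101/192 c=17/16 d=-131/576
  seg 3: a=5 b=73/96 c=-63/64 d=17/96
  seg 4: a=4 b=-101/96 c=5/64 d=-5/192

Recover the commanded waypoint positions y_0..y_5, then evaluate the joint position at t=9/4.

y_0=2 y_1=3 y_2=0 y_3=5 y_4=4 y_5=3
S(9/4) = 13679/4096

y_0 = S_0(0) = a_0 = 2
y_1 = S_1(0) = a_1 = 3
y_2 = S_2(0) = a_2 = 0
y_3 = S_3(0) = a_3 = 5
y_4 = S_4(0) = a_4 = 4
y_5 = S_4(1) = 3
t_q=9/4 is in segment 0 (τ=9/4); S_0(τ)=13679/4096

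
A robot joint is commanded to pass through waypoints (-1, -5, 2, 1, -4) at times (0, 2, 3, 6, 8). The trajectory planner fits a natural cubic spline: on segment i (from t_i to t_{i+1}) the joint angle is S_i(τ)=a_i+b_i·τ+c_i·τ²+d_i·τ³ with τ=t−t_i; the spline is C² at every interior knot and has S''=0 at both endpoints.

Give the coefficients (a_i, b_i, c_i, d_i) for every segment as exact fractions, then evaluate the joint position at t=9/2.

  seg 0: a=-1 b=-6731/1248 c=0 d=4235/4992
  seg 1: a=-5 b=2987/624 c=4235/832 d=-7181/2496
  seg 2: a=2 b=15815/2496 c=-1473/416 d=253/576
  seg 3: a=1 b=-1903/624 c=343/832 d=-343/4992
S(9/2) = 33411/6656

Δ: Δ0=-2, Δ1=7, Δ2=-1/3, Δ3=-5/2
row 1: diag=6, rhs=54; c'=1/6, d'=9
row 2: denom=8−1·1/6=47/6; d'=(-44−1·9)/(47/6)=-318/47
row 3: denom=10−3·18/47=416/47; d'=(-13−3·-318/47)/(416/47)=343/416
back: M3=343/416
back: M2=-318/47−18/47·343/416=-1473/208
back: M1=9−1/6·-1473/208=4235/416
M: M0=0, M1=4235/416, M2=-1473/208, M3=343/416, M4=0
seg 0: a=-1, c=M0/2=0, d=(M1−M0)/(6·2)=4235/4992, b=Δ0−h0·(2M0+M1)/6=-6731/1248
seg 1: a=-5, c=M1/2=4235/832, d=(M2−M1)/(6·1)=-7181/2496, b=Δ1−h1·(2M1+M2)/6=2987/624
seg 2: a=2, c=M2/2=-1473/416, d=(M3−M2)/(6·3)=253/576, b=Δ2−h2·(2M2+M3)/6=15815/2496
seg 3: a=1, c=M3/2=343/832, d=(M4−M3)/(6·2)=-343/4992, b=Δ3−h3·(2M3+M4)/6=-1903/624
t_q=9/2 → seg 2, τ=3/2; S=2+15815/2496·τ+-1473/416·τ²+253/576·τ³=33411/6656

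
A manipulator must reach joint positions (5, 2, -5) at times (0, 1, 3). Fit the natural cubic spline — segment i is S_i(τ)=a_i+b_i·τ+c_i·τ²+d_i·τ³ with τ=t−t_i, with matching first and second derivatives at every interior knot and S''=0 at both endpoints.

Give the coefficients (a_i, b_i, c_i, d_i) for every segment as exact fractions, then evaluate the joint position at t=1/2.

Δ: Δ0=-3, Δ1=-7/2
row 1: diag=6, rhs=-3; c'=1/3, d'=-1/2
back: M1=-1/2
M: M0=0, M1=-1/2, M2=0
seg 0: a=5, c=M0/2=0, d=(M1−M0)/(6·1)=-1/12, b=Δ0−h0·(2M0+M1)/6=-35/12
seg 1: a=2, c=M1/2=-1/4, d=(M2−M1)/(6·2)=1/24, b=Δ1−h1·(2M1+M2)/6=-19/6
t_q=1/2 → seg 0, τ=1/2; S=5+-35/12·τ+0·τ²+-1/12·τ³=113/32

  seg 0: a=5 b=-35/12 c=0 d=-1/12
  seg 1: a=2 b=-19/6 c=-1/4 d=1/24
S(1/2) = 113/32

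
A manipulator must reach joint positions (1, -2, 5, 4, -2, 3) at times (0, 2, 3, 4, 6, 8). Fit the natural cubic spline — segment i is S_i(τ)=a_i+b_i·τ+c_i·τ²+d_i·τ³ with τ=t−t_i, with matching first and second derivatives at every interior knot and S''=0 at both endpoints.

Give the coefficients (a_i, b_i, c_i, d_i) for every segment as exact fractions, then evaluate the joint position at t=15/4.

Δ: Δ0=-3/2, Δ1=7, Δ2=-1, Δ3=-3, Δ4=5/2
row 1: diag=6, rhs=51; c'=1/6, d'=17/2
row 2: denom=4−1·1/6=23/6; d'=(-48−1·17/2)/(23/6)=-339/23
row 3: denom=6−1·6/23=132/23; d'=(-12−1·-339/23)/(132/23)=21/44
row 4: denom=8−2·23/66=241/33; d'=(33−2·21/44)/(241/33)=2115/482
back: M4=2115/482
back: M3=21/44−23/66·2115/482=-507/482
back: M2=-339/23−6/23·-507/482=-3486/241
back: M1=17/2−1/6·-3486/241=5259/482
M: M0=0, M1=5259/482, M2=-3486/241, M3=-507/482, M4=2115/482, M5=0
seg 0: a=1, c=M0/2=0, d=(M1−M0)/(6·2)=1753/1928, b=Δ0−h0·(2M0+M1)/6=-1238/241
seg 1: a=-2, c=M1/2=5259/964, d=(M2−M1)/(6·1)=-4077/964, b=Δ1−h1·(2M1+M2)/6=2783/482
seg 2: a=5, c=M2/2=-1743/241, d=(M3−M2)/(6·1)=2155/964, b=Δ2−h2·(2M2+M3)/6=3853/964
seg 3: a=4, c=M3/2=-507/964, d=(M4−M3)/(6·2)=437/964, b=Δ3−h3·(2M3+M4)/6=-1813/482
seg 4: a=-2, c=M4/2=2115/964, d=(M5−M4)/(6·2)=-705/1928, b=Δ4−h4·(2M4+M5)/6=-205/482
t_q=15/4 → seg 2, τ=3/4; S=5+3853/964·τ+-1743/241·τ²+2155/964·τ³=300617/61696

  seg 0: a=1 b=-1238/241 c=0 d=1753/1928
  seg 1: a=-2 b=2783/482 c=5259/964 d=-4077/964
  seg 2: a=5 b=3853/964 c=-1743/241 d=2155/964
  seg 3: a=4 b=-1813/482 c=-507/964 d=437/964
  seg 4: a=-2 b=-205/482 c=2115/964 d=-705/1928
S(15/4) = 300617/61696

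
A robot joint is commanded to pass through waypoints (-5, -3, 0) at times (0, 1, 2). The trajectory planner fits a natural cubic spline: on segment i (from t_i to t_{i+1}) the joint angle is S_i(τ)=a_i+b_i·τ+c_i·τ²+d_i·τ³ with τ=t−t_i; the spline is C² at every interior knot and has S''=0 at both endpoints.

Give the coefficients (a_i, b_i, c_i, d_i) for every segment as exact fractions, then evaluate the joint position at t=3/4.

Δ: Δ0=2, Δ1=3
row 1: diag=4, rhs=6; c'=1/4, d'=3/2
back: M1=3/2
M: M0=0, M1=3/2, M2=0
seg 0: a=-5, c=M0/2=0, d=(M1−M0)/(6·1)=1/4, b=Δ0−h0·(2M0+M1)/6=7/4
seg 1: a=-3, c=M1/2=3/4, d=(M2−M1)/(6·1)=-1/4, b=Δ1−h1·(2M1+M2)/6=5/2
t_q=3/4 → seg 0, τ=3/4; S=-5+7/4·τ+0·τ²+1/4·τ³=-917/256

  seg 0: a=-5 b=7/4 c=0 d=1/4
  seg 1: a=-3 b=5/2 c=3/4 d=-1/4
S(3/4) = -917/256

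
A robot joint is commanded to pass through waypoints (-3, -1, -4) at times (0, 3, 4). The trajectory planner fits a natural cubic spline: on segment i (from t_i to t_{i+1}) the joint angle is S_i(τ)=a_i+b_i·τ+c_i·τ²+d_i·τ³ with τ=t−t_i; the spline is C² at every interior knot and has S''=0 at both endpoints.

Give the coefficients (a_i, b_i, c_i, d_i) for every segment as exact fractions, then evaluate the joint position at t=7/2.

Δ: Δ0=2/3, Δ1=-3
row 1: diag=8, rhs=-22; c'=1/8, d'=-11/4
back: M1=-11/4
M: M0=0, M1=-11/4, M2=0
seg 0: a=-3, c=M0/2=0, d=(M1−M0)/(6·3)=-11/72, b=Δ0−h0·(2M0+M1)/6=49/24
seg 1: a=-1, c=M1/2=-11/8, d=(M2−M1)/(6·1)=11/24, b=Δ1−h1·(2M1+M2)/6=-25/12
t_q=7/2 → seg 1, τ=1/2; S=-1+-25/12·τ+-11/8·τ²+11/24·τ³=-149/64

  seg 0: a=-3 b=49/24 c=0 d=-11/72
  seg 1: a=-1 b=-25/12 c=-11/8 d=11/24
S(7/2) = -149/64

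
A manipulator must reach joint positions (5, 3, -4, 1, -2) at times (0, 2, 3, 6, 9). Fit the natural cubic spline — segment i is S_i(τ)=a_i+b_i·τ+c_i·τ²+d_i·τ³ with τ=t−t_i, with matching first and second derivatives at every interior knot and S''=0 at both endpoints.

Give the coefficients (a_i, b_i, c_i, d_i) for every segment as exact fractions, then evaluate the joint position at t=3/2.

  seg 0: a=5 b=379/255 c=0 d=-317/510
  seg 1: a=3 b=-1523/255 c=-317/85 d=689/255
  seg 2: a=-4 b=-1358/255 c=372/85 d=-313/459
  seg 3: a=1 b=643/255 c=-449/255 d=449/2295
S(3/2) = 6979/1360

Δ: Δ0=-1, Δ1=-7, Δ2=5/3, Δ3=-1
row 1: diag=6, rhs=-36; c'=1/6, d'=-6
row 2: denom=8−1·1/6=47/6; d'=(52−1·-6)/(47/6)=348/47
row 3: denom=12−3·18/47=510/47; d'=(-16−3·348/47)/(510/47)=-898/255
back: M3=-898/255
back: M2=348/47−18/47·-898/255=744/85
back: M1=-6−1/6·744/85=-634/85
M: M0=0, M1=-634/85, M2=744/85, M3=-898/255, M4=0
seg 0: a=5, c=M0/2=0, d=(M1−M0)/(6·2)=-317/510, b=Δ0−h0·(2M0+M1)/6=379/255
seg 1: a=3, c=M1/2=-317/85, d=(M2−M1)/(6·1)=689/255, b=Δ1−h1·(2M1+M2)/6=-1523/255
seg 2: a=-4, c=M2/2=372/85, d=(M3−M2)/(6·3)=-313/459, b=Δ2−h2·(2M2+M3)/6=-1358/255
seg 3: a=1, c=M3/2=-449/255, d=(M4−M3)/(6·3)=449/2295, b=Δ3−h3·(2M3+M4)/6=643/255
t_q=3/2 → seg 0, τ=3/2; S=5+379/255·τ+0·τ²+-317/510·τ³=6979/1360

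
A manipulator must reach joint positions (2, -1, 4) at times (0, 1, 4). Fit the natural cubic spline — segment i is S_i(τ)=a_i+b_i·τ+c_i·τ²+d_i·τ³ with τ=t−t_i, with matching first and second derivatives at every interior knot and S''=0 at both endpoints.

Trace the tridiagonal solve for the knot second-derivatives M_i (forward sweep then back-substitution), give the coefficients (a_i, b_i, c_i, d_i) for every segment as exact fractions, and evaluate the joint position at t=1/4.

  seg 0: a=2 b=-43/12 c=0 d=7/12
  seg 1: a=-1 b=-11/6 c=7/4 d=-7/36
S(1/4) = 285/256

Δ: Δ0=-3, Δ1=5/3
row 1: diag=8, rhs=28; c'=3/8, d'=7/2
back: M1=7/2
M: M0=0, M1=7/2, M2=0
seg 0: a=2, c=M0/2=0, d=(M1−M0)/(6·1)=7/12, b=Δ0−h0·(2M0+M1)/6=-43/12
seg 1: a=-1, c=M1/2=7/4, d=(M2−M1)/(6·3)=-7/36, b=Δ1−h1·(2M1+M2)/6=-11/6
t_q=1/4 → seg 0, τ=1/4; S=2+-43/12·τ+0·τ²+7/12·τ³=285/256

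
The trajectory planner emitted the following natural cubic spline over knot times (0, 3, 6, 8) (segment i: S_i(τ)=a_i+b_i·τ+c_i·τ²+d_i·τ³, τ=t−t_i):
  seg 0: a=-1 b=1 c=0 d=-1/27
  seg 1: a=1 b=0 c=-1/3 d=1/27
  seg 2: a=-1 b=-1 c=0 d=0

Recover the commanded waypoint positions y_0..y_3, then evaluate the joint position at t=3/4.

y_0=-1 y_1=1 y_2=-1 y_3=-3
S(3/4) = -17/64

y_0 = S_0(0) = a_0 = -1
y_1 = S_1(0) = a_1 = 1
y_2 = S_2(0) = a_2 = -1
y_3 = S_2(2) = -3
t_q=3/4 is in segment 0 (τ=3/4); S_0(τ)=-17/64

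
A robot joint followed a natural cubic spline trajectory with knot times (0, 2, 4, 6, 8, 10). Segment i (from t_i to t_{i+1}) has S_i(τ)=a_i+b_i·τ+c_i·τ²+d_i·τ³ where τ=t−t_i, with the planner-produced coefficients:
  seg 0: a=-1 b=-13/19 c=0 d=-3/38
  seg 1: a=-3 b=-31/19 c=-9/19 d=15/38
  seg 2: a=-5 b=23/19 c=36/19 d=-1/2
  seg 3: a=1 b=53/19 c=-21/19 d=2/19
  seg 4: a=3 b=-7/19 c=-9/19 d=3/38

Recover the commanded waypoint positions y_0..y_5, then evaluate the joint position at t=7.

y_0 = S_0(0) = a_0 = -1
y_1 = S_1(0) = a_1 = -3
y_2 = S_2(0) = a_2 = -5
y_3 = S_3(0) = a_3 = 1
y_4 = S_4(0) = a_4 = 3
y_5 = S_4(2) = 1
t_q=7 is in segment 3 (τ=1); S_3(τ)=53/19

y_0=-1 y_1=-3 y_2=-5 y_3=1 y_4=3 y_5=1
S(7) = 53/19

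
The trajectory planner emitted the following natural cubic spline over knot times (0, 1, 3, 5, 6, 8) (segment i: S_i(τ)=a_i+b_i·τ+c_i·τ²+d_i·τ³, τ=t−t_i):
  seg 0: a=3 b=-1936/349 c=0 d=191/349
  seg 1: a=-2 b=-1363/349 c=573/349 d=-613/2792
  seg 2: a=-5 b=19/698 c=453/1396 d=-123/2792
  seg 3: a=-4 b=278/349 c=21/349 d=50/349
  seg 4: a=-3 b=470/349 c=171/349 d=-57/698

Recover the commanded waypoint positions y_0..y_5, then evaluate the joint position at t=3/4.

y_0=3 y_1=-2 y_2=-5 y_3=-4 y_4=-3 y_5=1
S(3/4) = -20763/22336

y_0 = S_0(0) = a_0 = 3
y_1 = S_1(0) = a_1 = -2
y_2 = S_2(0) = a_2 = -5
y_3 = S_3(0) = a_3 = -4
y_4 = S_4(0) = a_4 = -3
y_5 = S_4(2) = 1
t_q=3/4 is in segment 0 (τ=3/4); S_0(τ)=-20763/22336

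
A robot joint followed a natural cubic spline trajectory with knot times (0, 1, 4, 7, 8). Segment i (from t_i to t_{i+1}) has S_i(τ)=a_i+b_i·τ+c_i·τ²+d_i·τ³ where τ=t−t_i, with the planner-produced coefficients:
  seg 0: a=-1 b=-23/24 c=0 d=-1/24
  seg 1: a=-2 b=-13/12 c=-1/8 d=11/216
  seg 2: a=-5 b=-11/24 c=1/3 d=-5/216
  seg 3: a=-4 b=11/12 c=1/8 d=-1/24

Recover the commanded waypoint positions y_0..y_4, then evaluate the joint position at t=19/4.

y_0 = S_0(0) = a_0 = -1
y_1 = S_1(0) = a_1 = -2
y_2 = S_2(0) = a_2 = -5
y_3 = S_3(0) = a_3 = -4
y_4 = S_3(1) = -3
t_q=19/4 is in segment 2 (τ=3/4); S_2(τ)=-2645/512

y_0=-1 y_1=-2 y_2=-5 y_3=-4 y_4=-3
S(19/4) = -2645/512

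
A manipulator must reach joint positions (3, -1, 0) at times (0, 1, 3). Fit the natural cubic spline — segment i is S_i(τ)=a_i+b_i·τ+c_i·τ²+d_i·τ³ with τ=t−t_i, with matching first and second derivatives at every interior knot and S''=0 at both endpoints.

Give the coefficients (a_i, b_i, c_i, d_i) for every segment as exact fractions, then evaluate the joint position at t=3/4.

Δ: Δ0=-4, Δ1=1/2
row 1: diag=6, rhs=27; c'=1/3, d'=9/2
back: M1=9/2
M: M0=0, M1=9/2, M2=0
seg 0: a=3, c=M0/2=0, d=(M1−M0)/(6·1)=3/4, b=Δ0−h0·(2M0+M1)/6=-19/4
seg 1: a=-1, c=M1/2=9/4, d=(M2−M1)/(6·2)=-3/8, b=Δ1−h1·(2M1+M2)/6=-5/2
t_q=3/4 → seg 0, τ=3/4; S=3+-19/4·τ+0·τ²+3/4·τ³=-63/256

  seg 0: a=3 b=-19/4 c=0 d=3/4
  seg 1: a=-1 b=-5/2 c=9/4 d=-3/8
S(3/4) = -63/256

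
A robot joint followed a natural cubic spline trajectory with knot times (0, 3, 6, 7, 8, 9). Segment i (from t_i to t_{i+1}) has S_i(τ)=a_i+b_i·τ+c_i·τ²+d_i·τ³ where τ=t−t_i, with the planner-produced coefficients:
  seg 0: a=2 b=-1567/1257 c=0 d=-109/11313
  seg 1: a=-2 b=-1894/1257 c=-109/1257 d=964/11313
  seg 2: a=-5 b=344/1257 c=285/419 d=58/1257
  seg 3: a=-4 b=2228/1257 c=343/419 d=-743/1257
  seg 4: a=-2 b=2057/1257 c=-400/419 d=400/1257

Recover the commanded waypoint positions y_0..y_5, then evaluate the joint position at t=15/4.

y_0=2 y_1=-2 y_2=-5 y_3=-4 y_4=-2 y_5=-1
S(15/4) = -10535/3352

y_0 = S_0(0) = a_0 = 2
y_1 = S_1(0) = a_1 = -2
y_2 = S_2(0) = a_2 = -5
y_3 = S_3(0) = a_3 = -4
y_4 = S_4(0) = a_4 = -2
y_5 = S_4(1) = -1
t_q=15/4 is in segment 1 (τ=3/4); S_1(τ)=-10535/3352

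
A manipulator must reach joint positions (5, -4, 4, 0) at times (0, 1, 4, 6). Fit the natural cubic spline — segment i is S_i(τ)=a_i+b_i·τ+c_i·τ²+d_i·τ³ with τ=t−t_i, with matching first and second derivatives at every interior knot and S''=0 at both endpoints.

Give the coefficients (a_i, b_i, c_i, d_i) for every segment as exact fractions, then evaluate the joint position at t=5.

Δ: Δ0=-9, Δ1=8/3, Δ2=-2
row 1: diag=8, rhs=70; c'=3/8, d'=35/4
row 2: denom=10−3·3/8=71/8; d'=(-28−3·35/4)/(71/8)=-434/71
back: M2=-434/71
back: M1=35/4−3/8·-434/71=784/71
M: M0=0, M1=784/71, M2=-434/71, M3=0
seg 0: a=5, c=M0/2=0, d=(M1−M0)/(6·1)=392/213, b=Δ0−h0·(2M0+M1)/6=-2309/213
seg 1: a=-4, c=M1/2=392/71, d=(M2−M1)/(6·3)=-203/213, b=Δ1−h1·(2M1+M2)/6=-1133/213
seg 2: a=4, c=M2/2=-217/71, d=(M3−M2)/(6·2)=217/426, b=Δ2−h2·(2M2+M3)/6=442/213
t_q=5 → seg 2, τ=1; S=4+442/213·τ+-217/71·τ²+217/426·τ³=501/142

  seg 0: a=5 b=-2309/213 c=0 d=392/213
  seg 1: a=-4 b=-1133/213 c=392/71 d=-203/213
  seg 2: a=4 b=442/213 c=-217/71 d=217/426
S(5) = 501/142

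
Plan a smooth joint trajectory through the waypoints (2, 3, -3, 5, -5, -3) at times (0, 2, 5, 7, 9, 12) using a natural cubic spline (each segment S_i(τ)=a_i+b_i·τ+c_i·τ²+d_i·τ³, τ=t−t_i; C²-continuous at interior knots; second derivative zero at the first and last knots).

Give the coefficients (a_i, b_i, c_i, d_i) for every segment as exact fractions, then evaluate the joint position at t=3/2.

  seg 0: a=2 b=5405/3258 c=0 d=-472/1629
  seg 1: a=3 b=-5923/3258 c=-944/543 d=16399/29322
  seg 2: a=-3 b=4645/1629 c=10735/3258 d=-2216/1629
  seg 3: a=5 b=-53/181 c=-15857/3258 d=8189/6516
  seg 4: a=-5 b=-7624/1629 c=4355/1629 d=-4355/14661
S(3/2) = 7625/2172

Δ: Δ0=1/2, Δ1=-2, Δ2=4, Δ3=-5, Δ4=2/3
row 1: diag=10, rhs=-15; c'=3/10, d'=-3/2
row 2: denom=10−3·3/10=91/10; d'=(36−3·-3/2)/(91/10)=405/91
row 3: denom=8−2·20/91=688/91; d'=(-54−2·405/91)/(688/91)=-1431/172
row 4: denom=10−2·91/344=1629/172; d'=(34−2·-1431/172)/(1629/172)=8710/1629
back: M4=8710/1629
back: M3=-1431/172−91/344·8710/1629=-15857/1629
back: M2=405/91−20/91·-15857/1629=10735/1629
back: M1=-3/2−3/10·10735/1629=-1888/543
M: M0=0, M1=-1888/543, M2=10735/1629, M3=-15857/1629, M4=8710/1629, M5=0
seg 0: a=2, c=M0/2=0, d=(M1−M0)/(6·2)=-472/1629, b=Δ0−h0·(2M0+M1)/6=5405/3258
seg 1: a=3, c=M1/2=-944/543, d=(M2−M1)/(6·3)=16399/29322, b=Δ1−h1·(2M1+M2)/6=-5923/3258
seg 2: a=-3, c=M2/2=10735/3258, d=(M3−M2)/(6·2)=-2216/1629, b=Δ2−h2·(2M2+M3)/6=4645/1629
seg 3: a=5, c=M3/2=-15857/3258, d=(M4−M3)/(6·2)=8189/6516, b=Δ3−h3·(2M3+M4)/6=-53/181
seg 4: a=-5, c=M4/2=4355/1629, d=(M5−M4)/(6·3)=-4355/14661, b=Δ4−h4·(2M4+M5)/6=-7624/1629
t_q=3/2 → seg 0, τ=3/2; S=2+5405/3258·τ+0·τ²+-472/1629·τ³=7625/2172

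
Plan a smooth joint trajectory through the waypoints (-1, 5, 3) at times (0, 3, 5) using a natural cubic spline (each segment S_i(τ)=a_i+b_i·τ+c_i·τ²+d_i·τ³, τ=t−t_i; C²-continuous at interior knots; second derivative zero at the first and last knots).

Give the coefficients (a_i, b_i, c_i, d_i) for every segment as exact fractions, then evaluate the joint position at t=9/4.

  seg 0: a=-1 b=29/10 c=0 d=-1/10
  seg 1: a=5 b=1/5 c=-9/10 d=3/20
S(9/4) = 2807/640

Δ: Δ0=2, Δ1=-1
row 1: diag=10, rhs=-18; c'=1/5, d'=-9/5
back: M1=-9/5
M: M0=0, M1=-9/5, M2=0
seg 0: a=-1, c=M0/2=0, d=(M1−M0)/(6·3)=-1/10, b=Δ0−h0·(2M0+M1)/6=29/10
seg 1: a=5, c=M1/2=-9/10, d=(M2−M1)/(6·2)=3/20, b=Δ1−h1·(2M1+M2)/6=1/5
t_q=9/4 → seg 0, τ=9/4; S=-1+29/10·τ+0·τ²+-1/10·τ³=2807/640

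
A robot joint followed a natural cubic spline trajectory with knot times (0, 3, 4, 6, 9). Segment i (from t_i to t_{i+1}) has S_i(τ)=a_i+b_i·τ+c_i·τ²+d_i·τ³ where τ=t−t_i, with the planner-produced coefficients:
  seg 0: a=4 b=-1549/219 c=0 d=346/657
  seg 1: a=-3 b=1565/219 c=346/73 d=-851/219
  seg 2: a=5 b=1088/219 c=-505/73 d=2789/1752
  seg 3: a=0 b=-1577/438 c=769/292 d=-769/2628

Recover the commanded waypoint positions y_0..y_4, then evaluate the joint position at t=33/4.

y_0 = S_0(0) = a_0 = 4
y_1 = S_1(0) = a_1 = -3
y_2 = S_2(0) = a_2 = 5
y_3 = S_3(0) = a_3 = 0
y_4 = S_3(3) = 5
t_q=33/4 is in segment 3 (τ=9/4); S_3(τ)=35475/18688

y_0=4 y_1=-3 y_2=5 y_3=0 y_4=5
S(33/4) = 35475/18688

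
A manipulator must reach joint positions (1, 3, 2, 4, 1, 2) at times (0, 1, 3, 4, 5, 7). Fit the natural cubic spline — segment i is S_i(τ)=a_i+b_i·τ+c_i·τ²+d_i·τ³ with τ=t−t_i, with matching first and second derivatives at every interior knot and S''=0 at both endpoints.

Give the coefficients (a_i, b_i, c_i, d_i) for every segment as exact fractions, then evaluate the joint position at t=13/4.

Δ: Δ0=2, Δ1=-1/2, Δ2=2, Δ3=-3, Δ4=1/2
row 1: diag=6, rhs=-15; c'=1/3, d'=-5/2
row 2: denom=6−2·1/3=16/3; d'=(15−2·-5/2)/(16/3)=15/4
row 3: denom=4−1·3/16=61/16; d'=(-30−1·15/4)/(61/16)=-540/61
row 4: denom=6−1·16/61=350/61; d'=(21−1·-540/61)/(350/61)=1821/350
back: M4=1821/350
back: M3=-540/61−16/61·1821/350=-1788/175
back: M2=15/4−3/16·-1788/175=1983/350
back: M1=-5/2−1/3·1983/350=-768/175
M: M0=0, M1=-768/175, M2=1983/350, M3=-1788/175, M4=1821/350, M5=0
seg 0: a=1, c=M0/2=0, d=(M1−M0)/(6·1)=-128/175, b=Δ0−h0·(2M0+M1)/6=478/175
seg 1: a=3, c=M1/2=-384/175, d=(M2−M1)/(6·2)=1173/1400, b=Δ1−h1·(2M1+M2)/6=94/175
seg 2: a=2, c=M2/2=1983/700, d=(M3−M2)/(6·1)=-1853/700, b=Δ2−h2·(2M2+M3)/6=127/70
seg 3: a=4, c=M3/2=-894/175, d=(M4−M3)/(6·1)=257/100, b=Δ3−h3·(2M3+M4)/6=-323/700
seg 4: a=1, c=M4/2=1821/700, d=(M5−M4)/(6·2)=-607/1400, b=Δ4−h4·(2M4+M5)/6=-1039/350
t_q=13/4 → seg 2, τ=1/4; S=2+127/70·τ+1983/700·τ²+-1853/700·τ³=115999/44800

  seg 0: a=1 b=478/175 c=0 d=-128/175
  seg 1: a=3 b=94/175 c=-384/175 d=1173/1400
  seg 2: a=2 b=127/70 c=1983/700 d=-1853/700
  seg 3: a=4 b=-323/700 c=-894/175 d=257/100
  seg 4: a=1 b=-1039/350 c=1821/700 d=-607/1400
S(13/4) = 115999/44800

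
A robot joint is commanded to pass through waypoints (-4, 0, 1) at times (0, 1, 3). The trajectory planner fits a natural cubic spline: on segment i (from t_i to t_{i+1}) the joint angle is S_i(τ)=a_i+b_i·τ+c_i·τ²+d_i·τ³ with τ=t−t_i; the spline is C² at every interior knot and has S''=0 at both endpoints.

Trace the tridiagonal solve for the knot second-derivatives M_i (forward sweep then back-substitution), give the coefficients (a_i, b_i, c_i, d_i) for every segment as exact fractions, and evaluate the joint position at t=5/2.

Δ: Δ0=4, Δ1=1/2
row 1: diag=6, rhs=-21; c'=1/3, d'=-7/2
back: M1=-7/2
M: M0=0, M1=-7/2, M2=0
seg 0: a=-4, c=M0/2=0, d=(M1−M0)/(6·1)=-7/12, b=Δ0−h0·(2M0+M1)/6=55/12
seg 1: a=0, c=M1/2=-7/4, d=(M2−M1)/(6·2)=7/24, b=Δ1−h1·(2M1+M2)/6=17/6
t_q=5/2 → seg 1, τ=3/2; S=0+17/6·τ+-7/4·τ²+7/24·τ³=83/64

  seg 0: a=-4 b=55/12 c=0 d=-7/12
  seg 1: a=0 b=17/6 c=-7/4 d=7/24
S(5/2) = 83/64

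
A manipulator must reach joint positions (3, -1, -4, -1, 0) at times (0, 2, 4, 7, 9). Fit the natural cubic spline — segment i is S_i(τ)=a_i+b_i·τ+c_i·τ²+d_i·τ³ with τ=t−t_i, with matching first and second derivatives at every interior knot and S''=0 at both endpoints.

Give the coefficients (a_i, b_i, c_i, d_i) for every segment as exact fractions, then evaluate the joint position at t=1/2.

Δ: Δ0=-2, Δ1=-3/2, Δ2=1, Δ3=1/2
row 1: diag=8, rhs=3; c'=1/4, d'=3/8
row 2: denom=10−2·1/4=19/2; d'=(15−2·3/8)/(19/2)=3/2
row 3: denom=10−3·6/19=172/19; d'=(-3−3·3/2)/(172/19)=-285/344
back: M3=-285/344
back: M2=3/2−6/19·-285/344=303/172
back: M1=3/8−1/4·303/172=-45/688
M: M0=0, M1=-45/688, M2=303/172, M3=-285/344, M4=0
seg 0: a=3, c=M0/2=0, d=(M1−M0)/(6·2)=-15/2752, b=Δ0−h0·(2M0+M1)/6=-1361/688
seg 1: a=-1, c=M1/2=-45/1376, d=(M2−M1)/(6·2)=419/2752, b=Δ1−h1·(2M1+M2)/6=-703/344
seg 2: a=-4, c=M2/2=303/344, d=(M3−M2)/(6·3)=-99/688, b=Δ2−h2·(2M2+M3)/6=-239/688
seg 3: a=-1, c=M3/2=-285/688, d=(M4−M3)/(6·2)=95/1376, b=Δ3−h3·(2M3+M4)/6=181/172
t_q=1/2 → seg 0, τ=1/2; S=3+-1361/688·τ+0·τ²+-15/2752·τ³=44257/22016

  seg 0: a=3 b=-1361/688 c=0 d=-15/2752
  seg 1: a=-1 b=-703/344 c=-45/1376 d=419/2752
  seg 2: a=-4 b=-239/688 c=303/344 d=-99/688
  seg 3: a=-1 b=181/172 c=-285/688 d=95/1376
S(1/2) = 44257/22016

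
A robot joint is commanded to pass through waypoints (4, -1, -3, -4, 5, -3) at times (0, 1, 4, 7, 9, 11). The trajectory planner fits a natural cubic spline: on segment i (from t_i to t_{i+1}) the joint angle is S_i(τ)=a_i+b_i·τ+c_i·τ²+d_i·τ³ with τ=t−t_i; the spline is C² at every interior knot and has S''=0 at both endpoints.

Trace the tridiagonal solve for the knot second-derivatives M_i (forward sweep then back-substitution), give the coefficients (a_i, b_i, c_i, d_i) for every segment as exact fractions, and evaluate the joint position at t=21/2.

  seg 0: a=4 b=-11415/2012 c=0 d=1355/2012
  seg 1: a=-1 b=-3675/1006 c=4065/2012 d=-18559/54324
  seg 2: a=-3 b=-1519/2012 c=-1591/1509 d=21637/54324
  seg 3: a=-4 b=3695/1006 c=5091/2012 d=-4259/4024
  seg 4: a=5 b=550/503 c=-3843/1006 d=1281/2012
S(21/2) = 3119/16096

Δ: Δ0=-5, Δ1=-2/3, Δ2=-1/3, Δ3=9/2, Δ4=-4
row 1: diag=8, rhs=26; c'=3/8, d'=13/4
row 2: denom=12−3·3/8=87/8; d'=(2−3·13/4)/(87/8)=-62/87
row 3: denom=10−3·8/29=266/29; d'=(29−3·-62/87)/(266/29)=129/38
row 4: denom=8−2·29/133=1006/133; d'=(-51−2·129/38)/(1006/133)=-3843/503
back: M4=-3843/503
back: M3=129/38−29/133·-3843/503=5091/1006
back: M2=-62/87−8/29·5091/1006=-3182/1509
back: M1=13/4−3/8·-3182/1509=4065/1006
M: M0=0, M1=4065/1006, M2=-3182/1509, M3=5091/1006, M4=-3843/503, M5=0
seg 0: a=4, c=M0/2=0, d=(M1−M0)/(6·1)=1355/2012, b=Δ0−h0·(2M0+M1)/6=-11415/2012
seg 1: a=-1, c=M1/2=4065/2012, d=(M2−M1)/(6·3)=-18559/54324, b=Δ1−h1·(2M1+M2)/6=-3675/1006
seg 2: a=-3, c=M2/2=-1591/1509, d=(M3−M2)/(6·3)=21637/54324, b=Δ2−h2·(2M2+M3)/6=-1519/2012
seg 3: a=-4, c=M3/2=5091/2012, d=(M4−M3)/(6·2)=-4259/4024, b=Δ3−h3·(2M3+M4)/6=3695/1006
seg 4: a=5, c=M4/2=-3843/1006, d=(M5−M4)/(6·2)=1281/2012, b=Δ4−h4·(2M4+M5)/6=550/503
t_q=21/2 → seg 4, τ=3/2; S=5+550/503·τ+-3843/1006·τ²+1281/2012·τ³=3119/16096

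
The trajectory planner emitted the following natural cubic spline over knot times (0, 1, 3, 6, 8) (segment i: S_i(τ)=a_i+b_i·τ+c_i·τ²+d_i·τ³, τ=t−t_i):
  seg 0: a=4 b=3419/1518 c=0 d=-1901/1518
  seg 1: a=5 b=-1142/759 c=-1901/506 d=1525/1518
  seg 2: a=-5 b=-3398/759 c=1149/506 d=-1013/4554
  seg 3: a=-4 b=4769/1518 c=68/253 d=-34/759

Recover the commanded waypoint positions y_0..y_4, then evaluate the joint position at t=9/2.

y_0=4 y_1=5 y_2=-5 y_3=-4 y_4=3
S(9/2) = -29781/4048

y_0 = S_0(0) = a_0 = 4
y_1 = S_1(0) = a_1 = 5
y_2 = S_2(0) = a_2 = -5
y_3 = S_3(0) = a_3 = -4
y_4 = S_3(2) = 3
t_q=9/2 is in segment 2 (τ=3/2); S_2(τ)=-29781/4048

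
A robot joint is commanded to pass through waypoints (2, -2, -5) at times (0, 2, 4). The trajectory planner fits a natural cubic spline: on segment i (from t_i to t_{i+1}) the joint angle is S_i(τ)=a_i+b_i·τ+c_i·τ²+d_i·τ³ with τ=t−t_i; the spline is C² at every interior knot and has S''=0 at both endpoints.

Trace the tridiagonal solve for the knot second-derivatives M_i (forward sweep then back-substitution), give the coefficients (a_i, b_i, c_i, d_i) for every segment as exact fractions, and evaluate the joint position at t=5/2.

  seg 0: a=2 b=-17/8 c=0 d=1/32
  seg 1: a=-2 b=-7/4 c=3/16 d=-1/32
S(5/2) = -725/256

Δ: Δ0=-2, Δ1=-3/2
row 1: diag=8, rhs=3; c'=1/4, d'=3/8
back: M1=3/8
M: M0=0, M1=3/8, M2=0
seg 0: a=2, c=M0/2=0, d=(M1−M0)/(6·2)=1/32, b=Δ0−h0·(2M0+M1)/6=-17/8
seg 1: a=-2, c=M1/2=3/16, d=(M2−M1)/(6·2)=-1/32, b=Δ1−h1·(2M1+M2)/6=-7/4
t_q=5/2 → seg 1, τ=1/2; S=-2+-7/4·τ+3/16·τ²+-1/32·τ³=-725/256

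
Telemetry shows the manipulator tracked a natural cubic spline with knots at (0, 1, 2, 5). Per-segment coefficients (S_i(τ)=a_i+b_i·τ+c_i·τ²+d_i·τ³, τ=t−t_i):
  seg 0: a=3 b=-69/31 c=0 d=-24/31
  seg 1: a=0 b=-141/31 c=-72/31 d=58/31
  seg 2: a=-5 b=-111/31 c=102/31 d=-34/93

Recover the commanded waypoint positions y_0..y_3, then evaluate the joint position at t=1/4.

y_0 = S_0(0) = a_0 = 3
y_1 = S_1(0) = a_1 = 0
y_2 = S_2(0) = a_2 = -5
y_3 = S_2(3) = 4
t_q=1/4 is in segment 0 (τ=1/4); S_0(τ)=603/248

y_0=3 y_1=0 y_2=-5 y_3=4
S(1/4) = 603/248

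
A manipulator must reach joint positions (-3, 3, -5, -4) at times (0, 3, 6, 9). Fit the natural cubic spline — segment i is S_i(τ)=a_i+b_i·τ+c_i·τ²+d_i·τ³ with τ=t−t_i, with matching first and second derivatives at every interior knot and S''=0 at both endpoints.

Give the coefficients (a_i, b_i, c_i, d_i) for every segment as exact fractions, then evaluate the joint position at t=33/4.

Δ: Δ0=2, Δ1=-8/3, Δ2=1/3
row 1: diag=12, rhs=-28; c'=1/4, d'=-7/3
row 2: denom=12−3·1/4=45/4; d'=(18−3·-7/3)/(45/4)=20/9
back: M2=20/9
back: M1=-7/3−1/4·20/9=-26/9
M: M0=0, M1=-26/9, M2=20/9, M3=0
seg 0: a=-3, c=M0/2=0, d=(M1−M0)/(6·3)=-13/81, b=Δ0−h0·(2M0+M1)/6=31/9
seg 1: a=3, c=M1/2=-13/9, d=(M2−M1)/(6·3)=23/81, b=Δ1−h1·(2M1+M2)/6=-8/9
seg 2: a=-5, c=M2/2=10/9, d=(M3−M2)/(6·3)=-10/81, b=Δ2−h2·(2M2+M3)/6=-17/9
t_q=33/4 → seg 2, τ=9/4; S=-5+-17/9·τ+10/9·τ²+-10/81·τ³=-161/32

  seg 0: a=-3 b=31/9 c=0 d=-13/81
  seg 1: a=3 b=-8/9 c=-13/9 d=23/81
  seg 2: a=-5 b=-17/9 c=10/9 d=-10/81
S(33/4) = -161/32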